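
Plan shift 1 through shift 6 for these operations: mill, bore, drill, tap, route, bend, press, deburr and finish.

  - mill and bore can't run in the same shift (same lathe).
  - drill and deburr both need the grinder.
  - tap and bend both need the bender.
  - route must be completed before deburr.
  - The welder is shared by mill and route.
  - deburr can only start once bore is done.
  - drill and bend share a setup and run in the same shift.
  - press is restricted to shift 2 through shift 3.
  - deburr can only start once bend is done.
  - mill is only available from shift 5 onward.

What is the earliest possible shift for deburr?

shift 2

Precedence pushes deburr to at least shift 2.
deburr at shift 2 is achievable: drill=shift 1; press=shift 2; finish=shift 1; bore=shift 1; bend=shift 1; route=shift 1; deburr=shift 2; tap=shift 2; mill=shift 5.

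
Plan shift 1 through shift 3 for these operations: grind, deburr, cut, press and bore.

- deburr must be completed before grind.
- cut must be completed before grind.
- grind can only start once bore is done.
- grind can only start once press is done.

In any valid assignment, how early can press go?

Downstream work caps press at shift 2.
press at shift 1 is achievable: cut -> shift 1, press -> shift 1, bore -> shift 1, grind -> shift 2, deburr -> shift 1.

shift 1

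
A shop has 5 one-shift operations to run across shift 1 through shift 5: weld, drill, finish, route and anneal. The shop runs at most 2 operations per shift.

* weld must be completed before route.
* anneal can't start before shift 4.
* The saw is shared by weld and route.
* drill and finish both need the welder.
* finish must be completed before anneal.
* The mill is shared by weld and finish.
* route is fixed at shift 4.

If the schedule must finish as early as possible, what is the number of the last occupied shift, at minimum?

The precedence chain requires at least 2 distinct shifts.
With at most 2 per shift and 5 operations, at least 3 shifts are needed.
route can't be placed before shift 4, so the schedule must run through at least shift 4.
4 works (last occupied shift: shift 4): for example weld=shift 1; finish=shift 2; drill=shift 1; anneal=shift 4; route=shift 4.

shift 4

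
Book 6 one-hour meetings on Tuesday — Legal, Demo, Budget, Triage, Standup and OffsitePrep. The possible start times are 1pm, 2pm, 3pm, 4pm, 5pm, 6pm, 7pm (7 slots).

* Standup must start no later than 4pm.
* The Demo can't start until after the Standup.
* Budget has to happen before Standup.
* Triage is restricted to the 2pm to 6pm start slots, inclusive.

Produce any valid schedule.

Standup -> 2pm; Legal -> 1pm; OffsitePrep -> 1pm; Demo -> 3pm; Triage -> 2pm; Budget -> 1pm

Checking: Budget(1pm) before Standup(2pm); Standup(2pm) before Demo(3pm); Standup=2pm in [1pm,4pm]; Triage=2pm in [2pm,6pm].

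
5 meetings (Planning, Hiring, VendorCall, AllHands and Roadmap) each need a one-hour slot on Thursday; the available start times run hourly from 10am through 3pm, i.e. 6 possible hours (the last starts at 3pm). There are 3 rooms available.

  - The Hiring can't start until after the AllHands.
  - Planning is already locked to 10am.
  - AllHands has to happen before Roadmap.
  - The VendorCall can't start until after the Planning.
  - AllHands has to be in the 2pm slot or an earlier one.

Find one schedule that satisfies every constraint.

Planning -> 10am, Hiring -> 11am, VendorCall -> 11am, Roadmap -> 11am, AllHands -> 10am

Checking: Planning(10am) before VendorCall(11am); AllHands(10am) before Roadmap(11am); AllHands(10am) before Hiring(11am); Planning=10am in [10am,10am]; AllHands=10am in [10am,2pm]; max 3 per hour (cap 3).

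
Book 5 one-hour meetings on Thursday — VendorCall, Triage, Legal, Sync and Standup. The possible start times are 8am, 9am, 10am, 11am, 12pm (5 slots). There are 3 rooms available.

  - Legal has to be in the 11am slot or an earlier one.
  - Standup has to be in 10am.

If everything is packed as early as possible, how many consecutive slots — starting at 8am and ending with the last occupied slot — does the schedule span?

3 slots

With at most 3 per slot and 5 meetings, at least 2 slots are needed.
Standup can't be placed before 10am — that is slot 3 counting from 8am — so the schedule must run through at least 3 slots.
3 works (last occupied slot: 10am): for example VendorCall=8am; Triage=8am; Standup=10am; Legal=8am; Sync=9am.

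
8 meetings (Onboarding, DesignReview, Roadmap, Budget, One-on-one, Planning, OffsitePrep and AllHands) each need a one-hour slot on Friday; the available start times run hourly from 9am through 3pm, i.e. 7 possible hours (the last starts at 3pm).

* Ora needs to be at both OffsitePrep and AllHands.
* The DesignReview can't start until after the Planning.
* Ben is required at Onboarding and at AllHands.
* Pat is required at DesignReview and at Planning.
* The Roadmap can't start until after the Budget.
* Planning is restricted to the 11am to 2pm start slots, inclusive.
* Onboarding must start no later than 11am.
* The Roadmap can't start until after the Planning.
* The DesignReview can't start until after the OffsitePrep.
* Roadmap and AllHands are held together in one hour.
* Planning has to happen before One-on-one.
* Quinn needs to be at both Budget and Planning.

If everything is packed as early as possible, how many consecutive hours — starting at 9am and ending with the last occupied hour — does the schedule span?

The precedence chain requires at least 2 distinct hours.
Propagating the time windows through the other constraints, DesignReview can't land before 12pm — that is hour 4 counting from 9am — so the schedule must run through at least 4 hours.
4 works (last occupied hour: 12pm): for example OffsitePrep -> 9am, Onboarding -> 9am, AllHands -> 12pm, Roadmap -> 12pm, Budget -> 9am, One-on-one -> 12pm, Planning -> 11am, DesignReview -> 12pm.

4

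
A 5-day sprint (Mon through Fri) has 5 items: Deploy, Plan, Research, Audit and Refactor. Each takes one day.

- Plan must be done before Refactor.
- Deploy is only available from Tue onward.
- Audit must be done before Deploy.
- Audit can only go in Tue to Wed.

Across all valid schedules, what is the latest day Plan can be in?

Downstream work caps Plan at Thu.
Plan at Thu is achievable: Deploy in Wed; Research in Mon; Plan in Thu; Audit in Tue; Refactor in Fri.

Thu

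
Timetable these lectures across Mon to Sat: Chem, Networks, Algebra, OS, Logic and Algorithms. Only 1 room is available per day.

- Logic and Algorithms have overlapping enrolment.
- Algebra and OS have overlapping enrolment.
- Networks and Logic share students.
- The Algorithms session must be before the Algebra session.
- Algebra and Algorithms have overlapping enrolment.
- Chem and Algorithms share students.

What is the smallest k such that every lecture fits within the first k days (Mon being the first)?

The precedence chain requires at least 2 distinct days.
With at most 1 per day and 6 lectures, at least 6 days are needed.
6 works (last occupied day: Sat): for example OS in Fri; Logic in Sat; Networks in Thu; Algebra in Tue; Chem in Wed; Algorithms in Mon.

6 days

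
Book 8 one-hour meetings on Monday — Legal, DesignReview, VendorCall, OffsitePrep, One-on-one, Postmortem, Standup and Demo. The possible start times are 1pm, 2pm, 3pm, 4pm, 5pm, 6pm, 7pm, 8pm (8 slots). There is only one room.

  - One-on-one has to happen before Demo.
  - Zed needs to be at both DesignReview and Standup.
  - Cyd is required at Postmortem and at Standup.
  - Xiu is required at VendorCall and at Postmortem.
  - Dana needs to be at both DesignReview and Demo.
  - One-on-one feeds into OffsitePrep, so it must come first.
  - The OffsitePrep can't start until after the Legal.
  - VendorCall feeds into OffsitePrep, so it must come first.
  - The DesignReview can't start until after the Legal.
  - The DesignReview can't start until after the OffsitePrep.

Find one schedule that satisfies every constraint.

DesignReview=5pm; Demo=6pm; OffsitePrep=4pm; VendorCall=3pm; Standup=8pm; Postmortem=7pm; One-on-one=2pm; Legal=1pm

Checking: One-on-one(2pm) before OffsitePrep(4pm); One-on-one(2pm) before Demo(6pm); Legal(1pm) before DesignReview(5pm); VendorCall(3pm) before OffsitePrep(4pm); OffsitePrep(4pm) before DesignReview(5pm); Legal(1pm) before OffsitePrep(4pm); VendorCall(3pm) != Postmortem(7pm); DesignReview(5pm) != Demo(6pm); DesignReview(5pm) != Standup(8pm); Postmortem(7pm) != Standup(8pm); max 1 per slot (cap 1).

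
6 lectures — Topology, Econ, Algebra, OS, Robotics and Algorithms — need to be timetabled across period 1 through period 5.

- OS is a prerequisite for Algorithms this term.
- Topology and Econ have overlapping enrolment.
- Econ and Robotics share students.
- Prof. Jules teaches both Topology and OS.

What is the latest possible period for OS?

Downstream work caps OS at period 4.
OS at period 4 is achievable: Algorithms -> period 5; Robotics -> period 1; OS -> period 4; Topology -> period 1; Algebra -> period 1; Econ -> period 2.

period 4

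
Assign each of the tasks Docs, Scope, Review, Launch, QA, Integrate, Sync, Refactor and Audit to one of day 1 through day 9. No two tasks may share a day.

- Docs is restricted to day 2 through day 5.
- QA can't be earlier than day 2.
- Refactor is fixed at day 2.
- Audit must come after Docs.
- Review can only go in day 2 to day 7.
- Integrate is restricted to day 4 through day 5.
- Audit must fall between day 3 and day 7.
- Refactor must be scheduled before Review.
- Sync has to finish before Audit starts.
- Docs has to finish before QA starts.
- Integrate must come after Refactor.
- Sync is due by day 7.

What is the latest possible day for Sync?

Sync's own window allows nothing later than day 7; downstream work caps Sync at day 6.
Sync at day 6 is achievable: Sync in day 6; Refactor in day 2; Audit in day 7; Integrate in day 4; Launch in day 9; QA in day 8; Docs in day 3; Review in day 5; Scope in day 1.

day 6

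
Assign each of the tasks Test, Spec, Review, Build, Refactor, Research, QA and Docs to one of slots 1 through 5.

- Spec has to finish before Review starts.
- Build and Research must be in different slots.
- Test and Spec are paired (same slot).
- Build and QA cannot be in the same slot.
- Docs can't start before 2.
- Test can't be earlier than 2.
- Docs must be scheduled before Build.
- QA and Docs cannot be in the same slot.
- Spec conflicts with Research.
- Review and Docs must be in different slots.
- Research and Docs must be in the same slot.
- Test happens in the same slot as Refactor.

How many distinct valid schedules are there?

Splitting on Test: it can be 2 (18), 3 (21), 4 (15). Listing each branch's schedules as (Spec, Review, Build, Refactor, Research, QA, Docs):
Test=2: (2,3,5,2,4,1,4) (2,3,5,2,4,2,4) (2,3,5,2,4,3,4) (2,4,4,2,3,1,3) (2,4,4,2,3,2,3) (2,4,4,2,3,5,3) (2,4,5,2,3,1,3) (2,4,5,2,3,2,3) (2,4,5,2,3,4,3) (2,5,4,2,3,1,3) (2,5,4,2,3,2,3) (2,5,4,2,3,5,3) (2,5,5,2,3,1,3) (2,5,5,2,3,2,3) (2,5,5,2,3,4,3) (2,5,5,2,4,1,4) (2,5,5,2,4,2,4) (2,5,5,2,4,3,4) — 18.
Test=3: (3,4,3,3,2,1,2) (3,4,3,3,2,4,2) (3,4,3,3,2,5,2) (3,4,4,3,2,1,2) (3,4,4,3,2,3,2) (3,4,4,3,2,5,2) (3,4,5,3,2,1,2) (3,4,5,3,2,3,2) (3,4,5,3,2,4,2) (3,5,3,3,2,1,2) (3,5,3,3,2,4,2) (3,5,3,3,2,5,2) (3,5,4,3,2,1,2) (3,5,4,3,2,3,2) (3,5,4,3,2,5,2) (3,5,5,3,2,1,2) (3,5,5,3,2,3,2) (3,5,5,3,2,4,2) (3,5,5,3,4,1,4) (3,5,5,3,4,2,4) (3,5,5,3,4,3,4) — 21.
Test=4: (4,5,3,4,2,1,2) (4,5,3,4,2,4,2) (4,5,3,4,2,5,2) (4,5,4,4,2,1,2) (4,5,4,4,2,3,2) (4,5,4,4,2,5,2) (4,5,4,4,3,1,3) (4,5,4,4,3,2,3) (4,5,4,4,3,5,3) (4,5,5,4,2,1,2) (4,5,5,4,2,3,2) (4,5,5,4,2,4,2) (4,5,5,4,3,1,3) (4,5,5,4,3,2,3) (4,5,5,4,3,4,3) — 15.
Summing: 18 + 21 + 15 = 54.

54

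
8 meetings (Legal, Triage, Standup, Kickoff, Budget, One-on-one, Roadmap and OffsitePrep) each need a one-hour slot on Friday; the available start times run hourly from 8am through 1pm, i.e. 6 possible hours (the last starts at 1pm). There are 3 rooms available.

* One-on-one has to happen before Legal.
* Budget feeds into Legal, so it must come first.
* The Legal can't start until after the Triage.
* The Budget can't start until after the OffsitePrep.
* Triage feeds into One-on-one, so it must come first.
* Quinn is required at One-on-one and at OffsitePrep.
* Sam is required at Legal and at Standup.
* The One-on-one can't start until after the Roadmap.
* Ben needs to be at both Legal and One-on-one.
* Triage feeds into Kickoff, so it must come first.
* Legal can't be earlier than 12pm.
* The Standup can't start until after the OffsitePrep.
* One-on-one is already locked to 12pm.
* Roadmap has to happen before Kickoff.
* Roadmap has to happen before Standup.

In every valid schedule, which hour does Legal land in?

Legal's window is 12pm–1pm.
One-on-one is fixed at 12pm, and Legal can't share a hour with One-on-one.
So Legal must be 1pm.

1pm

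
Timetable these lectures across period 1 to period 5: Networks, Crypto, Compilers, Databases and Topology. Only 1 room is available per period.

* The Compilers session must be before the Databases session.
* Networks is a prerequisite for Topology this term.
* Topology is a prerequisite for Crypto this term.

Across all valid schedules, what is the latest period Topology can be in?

Precedence pushes Topology to at least period 2; downstream work caps Topology at period 4.
Topology at period 4 is achievable: Crypto=period 5, Databases=period 3, Networks=period 1, Compilers=period 2, Topology=period 4.

period 4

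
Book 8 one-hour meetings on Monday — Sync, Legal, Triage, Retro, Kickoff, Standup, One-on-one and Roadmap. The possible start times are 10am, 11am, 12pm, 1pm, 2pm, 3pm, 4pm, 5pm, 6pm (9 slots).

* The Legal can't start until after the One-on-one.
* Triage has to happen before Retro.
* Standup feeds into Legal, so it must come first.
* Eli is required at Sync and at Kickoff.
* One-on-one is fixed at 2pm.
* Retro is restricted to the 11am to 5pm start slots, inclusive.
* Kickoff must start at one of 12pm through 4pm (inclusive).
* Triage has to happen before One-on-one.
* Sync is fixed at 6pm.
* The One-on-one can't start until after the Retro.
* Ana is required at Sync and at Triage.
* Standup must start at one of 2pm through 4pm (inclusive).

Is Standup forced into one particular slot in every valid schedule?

No

Standup can be 2pm (e.g. Kickoff=12pm, Sync=6pm, One-on-one=2pm, Retro=11am, Standup=2pm, Triage=10am, Legal=3pm, Roadmap=10am) or 3pm (e.g. Triage -> 10am, One-on-one -> 2pm, Kickoff -> 12pm, Standup -> 3pm, Legal -> 4pm, Sync -> 6pm, Roadmap -> 10am, Retro -> 11am).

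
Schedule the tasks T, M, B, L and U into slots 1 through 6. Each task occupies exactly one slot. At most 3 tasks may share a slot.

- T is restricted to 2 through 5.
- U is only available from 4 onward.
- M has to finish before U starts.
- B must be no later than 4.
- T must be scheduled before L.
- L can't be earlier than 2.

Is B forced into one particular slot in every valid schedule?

No

B can be 1 (e.g. L -> 3; U -> 4; B -> 1; M -> 1; T -> 2) or 2 (e.g. U in 4, T in 2, L in 3, B in 2, M in 1).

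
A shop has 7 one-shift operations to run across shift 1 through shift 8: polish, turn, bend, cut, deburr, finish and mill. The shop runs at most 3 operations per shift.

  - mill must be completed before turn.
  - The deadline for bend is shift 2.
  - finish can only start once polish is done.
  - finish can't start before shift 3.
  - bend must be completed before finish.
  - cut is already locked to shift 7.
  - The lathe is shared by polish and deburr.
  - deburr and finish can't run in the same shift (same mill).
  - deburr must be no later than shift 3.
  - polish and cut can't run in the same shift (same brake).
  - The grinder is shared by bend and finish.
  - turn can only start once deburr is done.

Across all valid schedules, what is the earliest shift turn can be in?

Precedence pushes turn to at least shift 2.
turn at shift 2 is achievable: mill=shift 1; cut=shift 7; polish=shift 2; turn=shift 2; deburr=shift 1; bend=shift 1; finish=shift 3.

shift 2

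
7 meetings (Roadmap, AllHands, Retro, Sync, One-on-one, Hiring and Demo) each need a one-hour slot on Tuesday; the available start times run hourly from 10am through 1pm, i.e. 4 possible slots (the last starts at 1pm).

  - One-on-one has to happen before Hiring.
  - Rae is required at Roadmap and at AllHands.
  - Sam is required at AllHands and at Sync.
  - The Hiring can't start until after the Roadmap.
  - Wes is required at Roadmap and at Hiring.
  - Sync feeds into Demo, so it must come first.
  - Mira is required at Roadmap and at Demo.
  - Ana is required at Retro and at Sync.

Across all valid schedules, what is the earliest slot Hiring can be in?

11am

Precedence pushes Hiring to at least 11am.
Hiring at 11am is achievable: Sync -> 10am, Roadmap -> 10am, Hiring -> 11am, AllHands -> 11am, Demo -> 11am, Retro -> 11am, One-on-one -> 10am.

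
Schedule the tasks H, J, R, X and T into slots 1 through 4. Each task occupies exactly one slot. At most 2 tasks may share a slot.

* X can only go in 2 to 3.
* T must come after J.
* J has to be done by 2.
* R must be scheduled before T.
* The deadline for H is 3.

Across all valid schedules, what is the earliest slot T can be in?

2

Precedence pushes T to at least 2.
T at 2 is achievable: J=1, X=2, T=2, H=3, R=1.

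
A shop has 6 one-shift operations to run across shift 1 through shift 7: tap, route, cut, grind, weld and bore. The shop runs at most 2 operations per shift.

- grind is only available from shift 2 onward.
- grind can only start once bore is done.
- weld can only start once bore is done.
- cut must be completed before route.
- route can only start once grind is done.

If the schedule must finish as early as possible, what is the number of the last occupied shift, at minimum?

The precedence chain requires at least 3 distinct shifts.
With at most 2 per shift and 6 operations, at least 3 shifts are needed.
3 works (last occupied shift: shift 3): for example cut=shift 1, weld=shift 2, bore=shift 1, tap=shift 3, grind=shift 2, route=shift 3.

3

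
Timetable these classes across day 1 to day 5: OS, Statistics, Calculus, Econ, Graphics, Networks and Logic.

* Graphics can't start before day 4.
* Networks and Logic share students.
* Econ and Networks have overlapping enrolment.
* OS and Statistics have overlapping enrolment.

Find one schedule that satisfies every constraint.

Statistics in day 2; Econ in day 1; Logic in day 1; Graphics in day 4; OS in day 1; Calculus in day 1; Networks in day 2

Checking: Econ(day 1) != Networks(day 2); Networks(day 2) != Logic(day 1); OS(day 1) != Statistics(day 2); Graphics=day 4 in [day 4,day 5].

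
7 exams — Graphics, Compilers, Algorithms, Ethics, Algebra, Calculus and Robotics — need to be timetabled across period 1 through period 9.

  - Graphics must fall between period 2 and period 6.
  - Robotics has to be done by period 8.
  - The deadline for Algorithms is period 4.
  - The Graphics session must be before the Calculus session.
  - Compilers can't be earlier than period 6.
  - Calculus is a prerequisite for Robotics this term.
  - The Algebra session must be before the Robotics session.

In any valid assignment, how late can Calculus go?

period 7

Precedence pushes Calculus to at least period 3; downstream work caps Calculus at period 7.
Calculus at period 7 is achievable: Ethics in period 1; Calculus in period 7; Graphics in period 2; Algorithms in period 1; Robotics in period 8; Algebra in period 1; Compilers in period 6.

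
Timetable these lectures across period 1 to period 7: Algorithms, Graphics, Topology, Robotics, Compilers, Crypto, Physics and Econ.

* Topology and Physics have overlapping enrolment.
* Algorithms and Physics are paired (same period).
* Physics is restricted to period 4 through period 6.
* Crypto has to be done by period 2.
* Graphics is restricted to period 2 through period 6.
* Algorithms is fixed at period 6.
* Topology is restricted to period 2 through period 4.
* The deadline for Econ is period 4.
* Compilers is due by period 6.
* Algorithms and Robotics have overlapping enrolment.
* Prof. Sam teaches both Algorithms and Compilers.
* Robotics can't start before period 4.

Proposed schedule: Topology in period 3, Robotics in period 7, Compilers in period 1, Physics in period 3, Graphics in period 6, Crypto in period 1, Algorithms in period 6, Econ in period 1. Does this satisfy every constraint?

Topology and Physics have overlapping enrolment — violated.
Algorithms and Robotics have overlapping enrolment — holds.
Compilers is due by period 6 — holds.
Algorithms and Physics are paired (same period) — violated.
Robotics can't start before period 4 — holds.
Algorithms is fixed at period 6 — holds.
Graphics is restricted to period 2 through period 6 — holds.
Crypto has to be done by period 2 — holds.
Prof. Sam teaches both Algorithms and Compilers — holds.
Topology is restricted to period 2 through period 4 — holds.
Physics is restricted to period 4 through period 6 — violated.
The deadline for Econ is period 4 — holds.

No. Topology and Physics have overlapping enrolment is not satisfied.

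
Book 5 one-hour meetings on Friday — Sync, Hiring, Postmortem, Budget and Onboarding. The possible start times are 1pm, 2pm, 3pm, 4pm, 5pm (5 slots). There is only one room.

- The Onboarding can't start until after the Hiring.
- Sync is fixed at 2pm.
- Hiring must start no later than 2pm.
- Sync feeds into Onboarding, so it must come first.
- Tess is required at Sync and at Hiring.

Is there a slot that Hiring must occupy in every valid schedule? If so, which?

1pm

Hiring's window is 1pm–2pm.
Sync is fixed at 2pm, and Hiring can't share a slot with Sync.
So Hiring must be 1pm.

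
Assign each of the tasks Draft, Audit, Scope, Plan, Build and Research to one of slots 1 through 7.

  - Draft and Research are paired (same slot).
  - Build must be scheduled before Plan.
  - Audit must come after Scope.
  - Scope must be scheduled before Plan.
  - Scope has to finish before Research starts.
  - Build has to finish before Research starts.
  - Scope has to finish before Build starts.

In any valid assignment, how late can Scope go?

Downstream work caps Scope at 5.
Scope at 5 is achievable: Plan -> 7, Build -> 6, Scope -> 5, Research -> 7, Audit -> 6, Draft -> 7.

5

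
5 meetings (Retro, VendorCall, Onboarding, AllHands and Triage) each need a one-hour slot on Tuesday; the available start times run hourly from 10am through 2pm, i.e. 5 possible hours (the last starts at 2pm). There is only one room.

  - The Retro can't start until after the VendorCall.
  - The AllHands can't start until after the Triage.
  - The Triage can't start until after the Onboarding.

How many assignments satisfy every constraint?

Splitting on Retro: it can be 11am (1), 12pm (2), 1pm (3), 2pm (4). Listing each branch's schedules as (VendorCall, Onboarding, AllHands, Triage):
Retro=11am: (10am,12pm,2pm,1pm) — 1.
Retro=12pm: (10am,11am,2pm,1pm) (11am,10am,2pm,1pm) — 2.
Retro=1pm: (10am,11am,2pm,12pm) (11am,10am,2pm,12pm) (12pm,10am,2pm,11am) — 3.
Retro=2pm: (10am,11am,1pm,12pm) (11am,10am,1pm,12pm) (12pm,10am,1pm,11am) (1pm,10am,12pm,11am) — 4.
Summing: 1 + 2 + 3 + 4 = 10.

10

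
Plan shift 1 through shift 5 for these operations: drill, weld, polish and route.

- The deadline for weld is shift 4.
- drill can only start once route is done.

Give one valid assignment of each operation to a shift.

drill -> shift 2, route -> shift 1, weld -> shift 1, polish -> shift 1

Checking: route(shift 1) before drill(shift 2); weld=shift 1 in [shift 1,shift 4].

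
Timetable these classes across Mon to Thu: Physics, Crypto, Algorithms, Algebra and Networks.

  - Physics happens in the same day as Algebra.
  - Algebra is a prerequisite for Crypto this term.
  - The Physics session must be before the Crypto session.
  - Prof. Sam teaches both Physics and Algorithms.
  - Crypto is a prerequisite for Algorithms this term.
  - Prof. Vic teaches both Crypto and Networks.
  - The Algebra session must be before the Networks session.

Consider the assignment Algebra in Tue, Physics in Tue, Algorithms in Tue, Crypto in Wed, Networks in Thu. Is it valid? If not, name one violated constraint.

Physics happens in the same day as Algebra — holds.
Prof. Vic teaches both Crypto and Networks — holds.
Prof. Sam teaches both Physics and Algorithms — violated.
Crypto is a prerequisite for Algorithms this term — violated.
The Algebra session must be before the Networks session — holds.
The Physics session must be before the Crypto session — holds.
Algebra is a prerequisite for Crypto this term — holds.

Invalid. Prof. Sam teaches both Physics and Algorithms.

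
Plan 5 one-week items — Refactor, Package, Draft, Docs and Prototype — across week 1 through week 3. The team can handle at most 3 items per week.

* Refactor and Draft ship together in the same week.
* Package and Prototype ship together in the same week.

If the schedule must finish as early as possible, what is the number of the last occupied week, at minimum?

week 2

With at most 3 per week and 5 work items, at least 2 weeks are needed.
2 works (last occupied week: week 2): for example Package in week 2; Prototype in week 2; Refactor in week 1; Docs in week 1; Draft in week 1.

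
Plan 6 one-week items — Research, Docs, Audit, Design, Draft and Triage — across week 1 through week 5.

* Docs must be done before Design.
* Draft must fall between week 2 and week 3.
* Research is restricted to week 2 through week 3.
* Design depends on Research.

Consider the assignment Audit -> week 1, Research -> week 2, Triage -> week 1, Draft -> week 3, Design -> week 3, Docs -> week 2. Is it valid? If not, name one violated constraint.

Yes

Docs must be done before Design — holds.
Design depends on Research — holds.
Research is restricted to week 2 through week 3 — holds.
Draft must fall between week 2 and week 3 — holds.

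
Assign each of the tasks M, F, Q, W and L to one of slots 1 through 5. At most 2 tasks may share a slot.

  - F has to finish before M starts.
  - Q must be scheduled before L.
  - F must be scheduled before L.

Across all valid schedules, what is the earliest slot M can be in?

Precedence pushes M to at least 2.
M at 2 is achievable: M in 2, L in 2, Q in 1, W in 3, F in 1.

2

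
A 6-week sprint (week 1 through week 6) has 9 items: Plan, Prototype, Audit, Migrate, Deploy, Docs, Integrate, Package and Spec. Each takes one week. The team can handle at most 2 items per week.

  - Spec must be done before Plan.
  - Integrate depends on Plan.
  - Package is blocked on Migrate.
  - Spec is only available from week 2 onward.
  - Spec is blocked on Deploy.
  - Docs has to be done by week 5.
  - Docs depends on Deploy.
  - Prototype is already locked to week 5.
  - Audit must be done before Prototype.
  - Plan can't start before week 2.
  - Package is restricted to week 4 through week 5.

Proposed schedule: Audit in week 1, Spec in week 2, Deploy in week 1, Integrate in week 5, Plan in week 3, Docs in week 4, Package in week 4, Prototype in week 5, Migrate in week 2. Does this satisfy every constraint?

The team can handle at most 2 items per week — holds.
Docs has to be done by week 5 — holds.
Integrate depends on Plan — holds.
Spec must be done before Plan — holds.
Package is blocked on Migrate — holds.
Spec is blocked on Deploy — holds.
Prototype is already locked to week 5 — holds.
Audit must be done before Prototype — holds.
Package is restricted to week 4 through week 5 — holds.
Plan can't start before week 2 — holds.
Spec is only available from week 2 onward — holds.
Docs depends on Deploy — holds.

Valid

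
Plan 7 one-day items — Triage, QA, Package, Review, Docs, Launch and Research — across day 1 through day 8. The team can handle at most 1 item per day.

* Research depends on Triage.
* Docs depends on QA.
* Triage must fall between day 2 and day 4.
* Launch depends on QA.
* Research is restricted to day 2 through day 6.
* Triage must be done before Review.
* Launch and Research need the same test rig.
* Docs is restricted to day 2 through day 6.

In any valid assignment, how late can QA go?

Downstream work caps QA at day 5.
QA at day 5 is achievable: Review -> day 4, Launch -> day 7, Docs -> day 6, QA -> day 5, Triage -> day 2, Research -> day 3, Package -> day 1.

day 5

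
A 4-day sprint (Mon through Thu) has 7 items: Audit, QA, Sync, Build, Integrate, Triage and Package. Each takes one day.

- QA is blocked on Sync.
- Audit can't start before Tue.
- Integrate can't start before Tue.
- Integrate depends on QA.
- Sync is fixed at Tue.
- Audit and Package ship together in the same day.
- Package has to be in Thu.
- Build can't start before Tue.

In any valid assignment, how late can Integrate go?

Thu

Integrate is available from Tue; precedence pushes Integrate to at least Thu.
Integrate at Thu is achievable: Integrate in Thu; Build in Tue; Sync in Tue; Package in Thu; Triage in Mon; Audit in Thu; QA in Wed.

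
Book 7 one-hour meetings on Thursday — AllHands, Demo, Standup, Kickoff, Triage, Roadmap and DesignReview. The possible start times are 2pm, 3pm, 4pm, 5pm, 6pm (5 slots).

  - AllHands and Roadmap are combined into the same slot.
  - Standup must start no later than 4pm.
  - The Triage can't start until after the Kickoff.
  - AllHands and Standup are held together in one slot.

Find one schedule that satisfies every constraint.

Standup in 2pm, Roadmap in 2pm, DesignReview in 2pm, Demo in 2pm, Triage in 3pm, Kickoff in 2pm, AllHands in 2pm

Checking: Kickoff(2pm) before Triage(3pm); AllHands = Standup = 2pm; AllHands = Roadmap = 2pm; Standup=2pm in [2pm,4pm].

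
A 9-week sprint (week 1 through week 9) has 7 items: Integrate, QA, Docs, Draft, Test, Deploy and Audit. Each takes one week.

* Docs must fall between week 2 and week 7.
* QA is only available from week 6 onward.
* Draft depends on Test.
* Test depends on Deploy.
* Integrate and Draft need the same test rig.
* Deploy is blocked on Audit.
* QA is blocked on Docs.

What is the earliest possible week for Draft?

week 4

Precedence pushes Draft to at least week 4.
Draft at week 4 is achievable: Deploy=week 2, Draft=week 4, Test=week 3, Integrate=week 1, QA=week 6, Docs=week 2, Audit=week 1.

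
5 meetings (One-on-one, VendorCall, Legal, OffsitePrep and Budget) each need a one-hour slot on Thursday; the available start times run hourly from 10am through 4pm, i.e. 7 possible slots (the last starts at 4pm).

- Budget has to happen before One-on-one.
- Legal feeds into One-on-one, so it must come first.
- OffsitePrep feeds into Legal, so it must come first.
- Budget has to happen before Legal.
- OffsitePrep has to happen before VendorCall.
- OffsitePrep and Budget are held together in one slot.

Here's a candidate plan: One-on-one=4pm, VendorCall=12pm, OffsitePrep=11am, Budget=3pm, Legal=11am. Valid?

Legal feeds into One-on-one, so it must come first — holds.
OffsitePrep feeds into Legal, so it must come first — violated.
OffsitePrep and Budget are held together in one slot — violated.
OffsitePrep has to happen before VendorCall — holds.
Budget has to happen before Legal — violated.
Budget has to happen before One-on-one — holds.

No. Budget has to happen before Legal is not satisfied.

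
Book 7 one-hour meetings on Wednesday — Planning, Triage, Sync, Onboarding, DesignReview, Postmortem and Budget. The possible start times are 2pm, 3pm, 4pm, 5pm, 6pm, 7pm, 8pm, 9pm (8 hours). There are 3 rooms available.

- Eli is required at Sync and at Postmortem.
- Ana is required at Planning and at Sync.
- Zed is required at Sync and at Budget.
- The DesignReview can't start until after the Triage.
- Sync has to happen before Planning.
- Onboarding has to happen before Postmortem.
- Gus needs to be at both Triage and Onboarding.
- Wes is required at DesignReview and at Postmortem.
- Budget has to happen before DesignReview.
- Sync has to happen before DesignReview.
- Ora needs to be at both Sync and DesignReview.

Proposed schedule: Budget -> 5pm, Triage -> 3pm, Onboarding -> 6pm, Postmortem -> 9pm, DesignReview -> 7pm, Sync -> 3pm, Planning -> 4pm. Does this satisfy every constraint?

Onboarding has to happen before Postmortem — holds.
Sync has to happen before DesignReview — holds.
The DesignReview can't start until after the Triage — holds.
Budget has to happen before DesignReview — holds.
Gus needs to be at both Triage and Onboarding — holds.
Ana is required at Planning and at Sync — holds.
Eli is required at Sync and at Postmortem — holds.
There are 3 rooms available — holds.
Zed is required at Sync and at Budget — holds.
Wes is required at DesignReview and at Postmortem — holds.
Ora needs to be at both Sync and DesignReview — holds.
Sync has to happen before Planning — holds.

Valid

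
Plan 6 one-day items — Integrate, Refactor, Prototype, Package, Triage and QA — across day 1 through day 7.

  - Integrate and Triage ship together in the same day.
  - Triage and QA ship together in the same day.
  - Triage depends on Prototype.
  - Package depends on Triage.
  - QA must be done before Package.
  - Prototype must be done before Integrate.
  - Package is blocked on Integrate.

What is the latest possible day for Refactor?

day 7

Refactor at day 7 is achievable: Refactor -> day 7; QA -> day 2; Prototype -> day 1; Package -> day 3; Integrate -> day 2; Triage -> day 2.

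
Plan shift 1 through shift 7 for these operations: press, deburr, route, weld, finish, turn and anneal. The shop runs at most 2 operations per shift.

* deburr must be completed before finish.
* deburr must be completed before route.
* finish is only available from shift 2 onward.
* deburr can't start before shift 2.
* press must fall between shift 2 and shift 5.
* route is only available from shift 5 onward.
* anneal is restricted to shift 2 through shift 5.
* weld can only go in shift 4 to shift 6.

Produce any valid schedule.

anneal=shift 2, deburr=shift 3, finish=shift 4, weld=shift 4, press=shift 2, route=shift 5, turn=shift 1

Checking: deburr(shift 3) before route(shift 5); deburr(shift 3) before finish(shift 4); weld=shift 4 in [shift 4,shift 6]; route=shift 5 in [shift 5,shift 7]; deburr=shift 3 in [shift 2,shift 7]; press=shift 2 in [shift 2,shift 5]; anneal=shift 2 in [shift 2,shift 5]; finish=shift 4 in [shift 2,shift 7]; max 2 per shift (cap 2).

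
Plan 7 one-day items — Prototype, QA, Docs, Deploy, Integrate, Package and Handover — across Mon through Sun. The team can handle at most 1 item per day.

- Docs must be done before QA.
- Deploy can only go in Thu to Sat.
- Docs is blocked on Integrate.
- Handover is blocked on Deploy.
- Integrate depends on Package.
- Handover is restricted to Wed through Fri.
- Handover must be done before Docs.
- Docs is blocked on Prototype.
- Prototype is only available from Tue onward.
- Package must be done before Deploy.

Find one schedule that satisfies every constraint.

Handover -> Fri, QA -> Sun, Docs -> Sat, Integrate -> Wed, Deploy -> Thu, Package -> Mon, Prototype -> Tue

Checking: Deploy(Thu) before Handover(Fri); Docs(Sat) before QA(Sun); Handover(Fri) before Docs(Sat); Package(Mon) before Deploy(Thu); Integrate(Wed) before Docs(Sat); Package(Mon) before Integrate(Wed); Prototype(Tue) before Docs(Sat); Handover=Fri in [Wed,Fri]; Deploy=Thu in [Thu,Sat]; Prototype=Tue in [Tue,Sun]; max 1 per day (cap 1).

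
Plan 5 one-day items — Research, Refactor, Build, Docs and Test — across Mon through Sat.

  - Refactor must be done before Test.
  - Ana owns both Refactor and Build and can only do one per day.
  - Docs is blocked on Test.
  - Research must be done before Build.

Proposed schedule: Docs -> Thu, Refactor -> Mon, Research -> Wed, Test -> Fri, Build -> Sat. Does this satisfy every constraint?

No — it violates: Docs is blocked on Test

Research must be done before Build — holds.
Docs is blocked on Test — violated.
Refactor must be done before Test — holds.
Ana owns both Refactor and Build and can only do one per day — holds.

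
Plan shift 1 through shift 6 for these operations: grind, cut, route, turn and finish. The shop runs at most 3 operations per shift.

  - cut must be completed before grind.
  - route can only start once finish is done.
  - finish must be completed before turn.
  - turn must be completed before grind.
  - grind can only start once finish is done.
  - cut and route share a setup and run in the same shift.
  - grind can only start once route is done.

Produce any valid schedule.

finish in shift 1, grind in shift 3, route in shift 2, turn in shift 2, cut in shift 2

Checking: finish(shift 1) before grind(shift 3); turn(shift 2) before grind(shift 3); finish(shift 1) before turn(shift 2); finish(shift 1) before route(shift 2); route(shift 2) before grind(shift 3); cut(shift 2) before grind(shift 3); cut = route = shift 2; max 3 per shift (cap 3).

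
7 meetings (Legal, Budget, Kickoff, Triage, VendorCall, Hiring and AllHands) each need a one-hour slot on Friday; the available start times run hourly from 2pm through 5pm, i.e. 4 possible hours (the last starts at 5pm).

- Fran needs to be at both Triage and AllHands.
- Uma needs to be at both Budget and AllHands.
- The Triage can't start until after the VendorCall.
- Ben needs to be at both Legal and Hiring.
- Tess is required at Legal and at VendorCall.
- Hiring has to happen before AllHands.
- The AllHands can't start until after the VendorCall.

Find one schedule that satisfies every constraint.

Hiring -> 2pm, Legal -> 3pm, Triage -> 4pm, Kickoff -> 2pm, Budget -> 2pm, AllHands -> 3pm, VendorCall -> 2pm

Checking: VendorCall(2pm) before AllHands(3pm); Hiring(2pm) before AllHands(3pm); VendorCall(2pm) before Triage(4pm); Budget(2pm) != AllHands(3pm); Legal(3pm) != Hiring(2pm); Triage(4pm) != AllHands(3pm); Legal(3pm) != VendorCall(2pm).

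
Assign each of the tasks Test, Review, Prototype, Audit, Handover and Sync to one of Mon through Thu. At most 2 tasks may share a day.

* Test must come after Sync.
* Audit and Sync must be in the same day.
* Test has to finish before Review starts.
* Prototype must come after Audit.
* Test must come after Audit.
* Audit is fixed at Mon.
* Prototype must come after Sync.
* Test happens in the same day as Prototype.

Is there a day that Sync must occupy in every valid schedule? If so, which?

Mon

Sync must be in the same day as Audit, which can't be after Mon, so Sync is at most Mon.
So Sync is pinned to Mon.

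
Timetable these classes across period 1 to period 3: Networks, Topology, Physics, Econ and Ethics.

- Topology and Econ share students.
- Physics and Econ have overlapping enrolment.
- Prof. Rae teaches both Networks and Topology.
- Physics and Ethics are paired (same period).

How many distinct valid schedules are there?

Splitting on Networks: it can be period 1 (8), period 2 (8), period 3 (8). Listing each branch's schedules as (Topology, Physics, Econ, Ethics) by period number:
Networks=period 1: (2,1,3,1) (2,2,1,2) (2,2,3,2) (2,3,1,3) (3,1,2,1) (3,2,1,2) (3,3,1,3) (3,3,2,3) — 8.
Networks=period 2: (1,1,2,1) (1,1,3,1) (1,2,3,2) (1,3,2,3) (3,1,2,1) (3,2,1,2) (3,3,1,3) (3,3,2,3) — 8.
Networks=period 3: (1,1,2,1) (1,1,3,1) (1,2,3,2) (1,3,2,3) (2,1,3,1) (2,2,1,2) (2,2,3,2) (2,3,1,3) — 8.
Summing: 8 + 8 + 8 = 24.

24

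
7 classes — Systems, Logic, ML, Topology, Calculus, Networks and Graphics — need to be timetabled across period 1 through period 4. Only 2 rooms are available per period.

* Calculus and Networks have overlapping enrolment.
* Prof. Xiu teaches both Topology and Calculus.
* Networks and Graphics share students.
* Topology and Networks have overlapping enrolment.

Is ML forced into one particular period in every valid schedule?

ML can be period 1 (e.g. Logic -> period 2, Systems -> period 1, ML -> period 1, Calculus -> period 3, Networks -> period 4, Graphics -> period 3, Topology -> period 2) or period 2 (e.g. Systems=period 1; ML=period 2; Calculus=period 3; Networks=period 4; Graphics=period 3; Topology=period 2; Logic=period 1).

No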